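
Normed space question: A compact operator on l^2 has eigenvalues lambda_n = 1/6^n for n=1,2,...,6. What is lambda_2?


The eigenvalue formula gives lambda_2 = 1/6^2
= 1/36
= 0.0278

0.0278


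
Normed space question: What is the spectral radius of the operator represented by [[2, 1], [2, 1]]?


For a 2x2 matrix, eigenvalues satisfy lambda^2 - (trace)*lambda + det = 0
trace = 2 + 1 = 3
det = 2*1 - 1*2 = 0
discriminant = 3^2 - 4*(0) = 9
spectral radius = max |eigenvalue| = 3.0000

3.0000


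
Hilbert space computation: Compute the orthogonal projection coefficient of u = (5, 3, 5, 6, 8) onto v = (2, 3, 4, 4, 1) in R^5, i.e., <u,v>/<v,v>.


Computing <u,v> = 5*2 + 3*3 + 5*4 + 6*4 + 8*1 = 71
Computing <v,v> = 2^2 + 3^2 + 4^2 + 4^2 + 1^2 = 46
Projection coefficient = 71/46 = 1.5435

1.5435


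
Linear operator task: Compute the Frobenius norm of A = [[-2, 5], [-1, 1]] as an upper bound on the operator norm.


||A||_F^2 = sum a_ij^2
= (-2)^2 + 5^2 + (-1)^2 + 1^2
= 4 + 25 + 1 + 1 = 31
||A||_F = sqrt(31) = 5.5678

5.5678


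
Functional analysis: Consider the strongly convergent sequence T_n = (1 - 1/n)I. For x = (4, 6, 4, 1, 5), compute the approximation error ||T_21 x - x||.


T_21 x - x = (1 - 1/21)x - x = -x/21
||x|| = sqrt(94) = 9.6954
||T_21 x - x|| = ||x||/21 = 9.6954/21 = 0.4617

0.4617


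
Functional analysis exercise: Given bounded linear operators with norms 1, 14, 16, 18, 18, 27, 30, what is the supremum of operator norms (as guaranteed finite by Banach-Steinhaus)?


By the Uniform Boundedness Principle, the supremum of norms is finite.
sup_k ||T_k|| = max(1, 14, 16, 18, 18, 27, 30) = 30

30


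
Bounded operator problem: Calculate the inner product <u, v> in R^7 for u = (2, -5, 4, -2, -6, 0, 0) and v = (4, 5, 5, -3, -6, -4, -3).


Computing the standard inner product <u, v> = sum u_i * v_i
= 2*4 + -5*5 + 4*5 + -2*-3 + -6*-6 + 0*-4 + 0*-3
= 8 + -25 + 20 + 6 + 36 + 0 + 0
= 45

45


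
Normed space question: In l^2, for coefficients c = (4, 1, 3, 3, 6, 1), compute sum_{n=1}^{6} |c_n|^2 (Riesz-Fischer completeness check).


sum |c_n|^2 = 4^2 + 1^2 + 3^2 + 3^2 + 6^2 + 1^2
= 16 + 1 + 9 + 9 + 36 + 1
= 72

72


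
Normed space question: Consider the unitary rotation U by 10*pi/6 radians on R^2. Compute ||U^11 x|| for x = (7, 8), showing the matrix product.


U is a rotation by theta = 10*pi/6
U^11 = rotation by 11*theta = 110*pi/6 = 2*pi/6 (mod 2*pi)
cos(2*pi/6) = 0.5000, sin(2*pi/6) = 0.8660
U^11 x = (0.5000 * 7 - 0.8660 * 8, 0.8660 * 7 + 0.5000 * 8)
= (-3.4282, 10.0622)
||U^11 x|| = sqrt((-3.4282)^2 + 10.0622^2) = sqrt(113.0000) = 10.6301

10.6301


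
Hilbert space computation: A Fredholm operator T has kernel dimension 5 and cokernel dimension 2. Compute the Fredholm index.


The Fredholm index is defined as ind(T) = dim(ker T) - dim(coker T)
= 5 - 2
= 3

3


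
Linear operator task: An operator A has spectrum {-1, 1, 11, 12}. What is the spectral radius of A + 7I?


Spectrum of A + 7I = {6, 8, 18, 19}
Spectral radius = max |lambda| over the shifted spectrum
= max(6, 8, 18, 19) = 19

19


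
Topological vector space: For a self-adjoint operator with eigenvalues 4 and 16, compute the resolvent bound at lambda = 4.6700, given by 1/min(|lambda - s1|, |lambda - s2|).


dist(4.6700, {4, 16}) = min(|4.6700 - 4|, |4.6700 - 16|)
= min(0.6700, 11.3300) = 0.6700
Resolvent bound = 1/0.6700 = 1.4925

1.4925


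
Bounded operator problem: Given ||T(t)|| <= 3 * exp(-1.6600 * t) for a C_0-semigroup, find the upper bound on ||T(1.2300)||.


||T(1.2300)|| <= 3 * exp(-1.6600 * 1.2300)
= 3 * exp(-2.0418)
= 3 * 0.1298
= 0.3894

0.3894


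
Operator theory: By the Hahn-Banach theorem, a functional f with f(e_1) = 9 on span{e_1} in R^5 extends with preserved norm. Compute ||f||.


The norm of f is given by ||f|| = sup_{||x||=1} |f(x)|.
On span{e_1}, ||e_1|| = 1, so ||f|| = |f(e_1)| / ||e_1||
= |9| / 1 = 9.0000

9.0000


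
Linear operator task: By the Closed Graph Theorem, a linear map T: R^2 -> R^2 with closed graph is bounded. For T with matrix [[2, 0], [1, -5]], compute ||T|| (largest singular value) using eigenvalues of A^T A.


A^T A = [[5, -5], [-5, 25]]
trace(A^T A) = 30, det(A^T A) = 100
discriminant = 30^2 - 4*100 = 500
Largest eigenvalue of A^T A = (trace + sqrt(disc))/2 = 26.1803
||T|| = sqrt(26.1803) = 5.1167

5.1167


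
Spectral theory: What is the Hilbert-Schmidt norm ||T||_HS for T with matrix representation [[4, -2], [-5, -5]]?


The Hilbert-Schmidt norm is sqrt(sum of squares of all entries).
Sum of squares = 4^2 + (-2)^2 + (-5)^2 + (-5)^2
= 16 + 4 + 25 + 25 = 70
||T||_HS = sqrt(70) = 8.3666

8.3666


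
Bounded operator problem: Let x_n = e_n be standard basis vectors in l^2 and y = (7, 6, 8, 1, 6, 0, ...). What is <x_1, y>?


x_1 = e_1 is the standard basis vector with 1 in position 1.
<x_1, y> = y_1 = 7
As n -> infinity, <x_n, y> -> 0, confirming weak convergence of (x_n) to 0.

7


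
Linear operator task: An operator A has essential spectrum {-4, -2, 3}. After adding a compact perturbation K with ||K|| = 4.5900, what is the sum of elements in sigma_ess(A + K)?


By Weyl's theorem, the essential spectrum is invariant under compact perturbations.
sigma_ess(A + K) = sigma_ess(A) = {-4, -2, 3}
Sum = -4 + -2 + 3 = -3

-3


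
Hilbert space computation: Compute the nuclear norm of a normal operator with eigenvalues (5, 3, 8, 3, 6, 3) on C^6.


For a normal operator, singular values equal |eigenvalues|.
Trace norm = sum |lambda_i| = 5 + 3 + 8 + 3 + 6 + 3
= 28

28


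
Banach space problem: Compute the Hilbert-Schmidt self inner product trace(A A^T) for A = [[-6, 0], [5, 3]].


trace(A * A^T) = sum of squares of all entries
= (-6)^2 + 0^2 + 5^2 + 3^2
= 36 + 0 + 25 + 9
= 70

70


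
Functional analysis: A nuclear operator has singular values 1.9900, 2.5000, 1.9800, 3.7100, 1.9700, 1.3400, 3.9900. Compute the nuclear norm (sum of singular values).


The nuclear norm is the sum of all singular values.
||T||_1 = 1.9900 + 2.5000 + 1.9800 + 3.7100 + 1.9700 + 1.3400 + 3.9900
= 17.4800

17.4800


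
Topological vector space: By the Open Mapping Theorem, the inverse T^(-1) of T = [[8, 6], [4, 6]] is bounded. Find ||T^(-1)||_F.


det(T) = 8*6 - 6*4 = 24
T^(-1) = (1/24) * [[6, -6], [-4, 8]] = [[0.2500, -0.2500], [-0.1667, 0.3333]]
||T^(-1)||_F^2 = 0.2500^2 + (-0.2500)^2 + (-0.1667)^2 + 0.3333^2 = 0.2639
||T^(-1)||_F = sqrt(0.2639) = 0.5137

0.5137


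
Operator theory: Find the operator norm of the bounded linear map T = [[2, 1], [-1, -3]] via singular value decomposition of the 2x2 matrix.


A^T A = [[5, 5], [5, 10]]
trace(A^T A) = 15, det(A^T A) = 25
discriminant = 15^2 - 4*25 = 125
Largest eigenvalue of A^T A = (trace + sqrt(disc))/2 = 13.0902
||T|| = sqrt(13.0902) = 3.6180

3.6180


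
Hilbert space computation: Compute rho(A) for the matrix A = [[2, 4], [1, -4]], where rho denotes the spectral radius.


For a 2x2 matrix, eigenvalues satisfy lambda^2 - (trace)*lambda + det = 0
trace = 2 + -4 = -2
det = 2*-4 - 4*1 = -12
discriminant = (-2)^2 - 4*(-12) = 52
spectral radius = max |eigenvalue| = 4.6056

4.6056


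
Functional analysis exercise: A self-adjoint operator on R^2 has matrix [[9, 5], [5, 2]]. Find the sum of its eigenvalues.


For a self-adjoint (symmetric) matrix, the eigenvalues are real.
The sum of eigenvalues equals the trace of the matrix.
trace = 9 + 2 = 11

11


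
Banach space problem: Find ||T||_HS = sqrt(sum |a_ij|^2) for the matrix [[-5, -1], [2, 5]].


The Hilbert-Schmidt norm is sqrt(sum of squares of all entries).
Sum of squares = (-5)^2 + (-1)^2 + 2^2 + 5^2
= 25 + 1 + 4 + 25 = 55
||T||_HS = sqrt(55) = 7.4162

7.4162


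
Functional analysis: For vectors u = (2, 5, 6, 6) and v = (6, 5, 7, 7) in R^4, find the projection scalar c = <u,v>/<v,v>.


Computing <u,v> = 2*6 + 5*5 + 6*7 + 6*7 = 121
Computing <v,v> = 6^2 + 5^2 + 7^2 + 7^2 = 159
Projection coefficient = 121/159 = 0.7610

0.7610


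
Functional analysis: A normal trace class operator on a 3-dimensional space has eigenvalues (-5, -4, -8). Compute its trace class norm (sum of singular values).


For a normal operator, singular values equal |eigenvalues|.
Trace norm = sum |lambda_i| = 5 + 4 + 8
= 17

17


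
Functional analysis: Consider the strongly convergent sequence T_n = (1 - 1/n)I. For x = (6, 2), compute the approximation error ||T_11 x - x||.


T_11 x - x = (1 - 1/11)x - x = -x/11
||x|| = sqrt(40) = 6.3246
||T_11 x - x|| = ||x||/11 = 6.3246/11 = 0.5750

0.5750


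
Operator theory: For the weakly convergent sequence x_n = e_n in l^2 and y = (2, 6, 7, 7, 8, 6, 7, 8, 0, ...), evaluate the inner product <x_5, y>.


x_5 = e_5 is the standard basis vector with 1 in position 5.
<x_5, y> = y_5 = 8
As n -> infinity, <x_n, y> -> 0, confirming weak convergence of (x_n) to 0.

8


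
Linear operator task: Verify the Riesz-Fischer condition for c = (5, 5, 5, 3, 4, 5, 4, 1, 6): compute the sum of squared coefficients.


sum |c_n|^2 = 5^2 + 5^2 + 5^2 + 3^2 + 4^2 + 5^2 + 4^2 + 1^2 + 6^2
= 25 + 25 + 25 + 9 + 16 + 25 + 16 + 1 + 36
= 178

178


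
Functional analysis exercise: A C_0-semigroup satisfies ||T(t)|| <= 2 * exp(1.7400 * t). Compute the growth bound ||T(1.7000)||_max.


||T(1.7000)|| <= 2 * exp(1.7400 * 1.7000)
= 2 * exp(2.9580)
= 2 * 19.2594
= 38.5188

38.5188


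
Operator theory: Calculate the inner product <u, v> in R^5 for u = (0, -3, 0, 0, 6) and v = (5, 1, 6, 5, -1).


Computing the standard inner product <u, v> = sum u_i * v_i
= 0*5 + -3*1 + 0*6 + 0*5 + 6*-1
= 0 + -3 + 0 + 0 + -6
= -9

-9


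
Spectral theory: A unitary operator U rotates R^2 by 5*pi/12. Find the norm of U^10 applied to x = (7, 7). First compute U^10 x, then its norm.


U is a rotation by theta = 5*pi/12
U^10 = rotation by 10*theta = 50*pi/12 = 2*pi/12 (mod 2*pi)
cos(2*pi/12) = 0.8660, sin(2*pi/12) = 0.5000
U^10 x = (0.8660 * 7 - 0.5000 * 7, 0.5000 * 7 + 0.8660 * 7)
= (2.5622, 9.5622)
||U^10 x|| = sqrt(2.5622^2 + 9.5622^2) = sqrt(98.0000) = 9.8995

9.8995


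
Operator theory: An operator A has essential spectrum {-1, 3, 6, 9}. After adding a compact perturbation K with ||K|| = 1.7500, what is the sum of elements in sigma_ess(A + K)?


By Weyl's theorem, the essential spectrum is invariant under compact perturbations.
sigma_ess(A + K) = sigma_ess(A) = {-1, 3, 6, 9}
Sum = -1 + 3 + 6 + 9 = 17

17


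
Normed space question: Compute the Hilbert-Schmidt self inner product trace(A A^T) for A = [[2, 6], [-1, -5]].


trace(A * A^T) = sum of squares of all entries
= 2^2 + 6^2 + (-1)^2 + (-5)^2
= 4 + 36 + 1 + 25
= 66

66


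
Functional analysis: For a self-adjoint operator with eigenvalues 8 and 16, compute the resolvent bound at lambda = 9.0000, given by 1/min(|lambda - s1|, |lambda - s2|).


dist(9.0000, {8, 16}) = min(|9.0000 - 8|, |9.0000 - 16|)
= min(1.0000, 7.0000) = 1.0000
Resolvent bound = 1/1.0000 = 1.0000

1.0000


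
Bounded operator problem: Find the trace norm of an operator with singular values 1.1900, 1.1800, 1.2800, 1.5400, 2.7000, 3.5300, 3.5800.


The nuclear norm is the sum of all singular values.
||T||_1 = 1.1900 + 1.1800 + 1.2800 + 1.5400 + 2.7000 + 3.5300 + 3.5800
= 15.0000

15.0000


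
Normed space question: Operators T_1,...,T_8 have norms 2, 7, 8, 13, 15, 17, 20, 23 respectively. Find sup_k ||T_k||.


By the Uniform Boundedness Principle, the supremum of norms is finite.
sup_k ||T_k|| = max(2, 7, 8, 13, 15, 17, 20, 23) = 23

23


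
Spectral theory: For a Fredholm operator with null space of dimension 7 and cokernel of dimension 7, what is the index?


The Fredholm index is defined as ind(T) = dim(ker T) - dim(coker T)
= 7 - 7
= 0

0


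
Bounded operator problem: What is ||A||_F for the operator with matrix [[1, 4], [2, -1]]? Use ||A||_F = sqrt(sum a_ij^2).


||A||_F^2 = sum a_ij^2
= 1^2 + 4^2 + 2^2 + (-1)^2
= 1 + 16 + 4 + 1 = 22
||A||_F = sqrt(22) = 4.6904

4.6904


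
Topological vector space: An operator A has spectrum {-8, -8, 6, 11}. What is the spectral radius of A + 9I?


Spectrum of A + 9I = {1, 1, 15, 20}
Spectral radius = max |lambda| over the shifted spectrum
= max(1, 1, 15, 20) = 20

20


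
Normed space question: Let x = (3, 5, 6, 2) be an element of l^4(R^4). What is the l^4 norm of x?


The l^4 norm = (sum |x_i|^4)^(1/4)
Sum of 4th powers = 81 + 625 + 1296 + 16 = 2018
||x||_4 = (2018)^(1/4) = 6.7024

6.7024


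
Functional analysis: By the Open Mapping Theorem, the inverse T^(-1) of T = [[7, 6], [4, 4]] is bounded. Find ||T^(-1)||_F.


det(T) = 7*4 - 6*4 = 4
T^(-1) = (1/4) * [[4, -6], [-4, 7]] = [[1.0000, -1.5000], [-1.0000, 1.7500]]
||T^(-1)||_F^2 = 1.0000^2 + (-1.5000)^2 + (-1.0000)^2 + 1.7500^2 = 7.3125
||T^(-1)||_F = sqrt(7.3125) = 2.7042

2.7042


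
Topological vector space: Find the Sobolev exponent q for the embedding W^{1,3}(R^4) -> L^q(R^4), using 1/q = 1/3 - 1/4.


Using the Sobolev embedding formula: 1/q = 1/p - k/n
1/q = 1/3 - 1/4 = 1/12
q = 1/(1/12) = 12

12.0000


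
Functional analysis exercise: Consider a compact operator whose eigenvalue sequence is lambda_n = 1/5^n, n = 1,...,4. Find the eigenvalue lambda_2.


The eigenvalue formula gives lambda_2 = 1/5^2
= 1/25
= 0.0400

0.0400


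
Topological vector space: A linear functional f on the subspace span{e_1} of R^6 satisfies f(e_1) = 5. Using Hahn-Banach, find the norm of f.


The norm of f is given by ||f|| = sup_{||x||=1} |f(x)|.
On span{e_1}, ||e_1|| = 1, so ||f|| = |f(e_1)| / ||e_1||
= |5| / 1 = 5.0000

5.0000


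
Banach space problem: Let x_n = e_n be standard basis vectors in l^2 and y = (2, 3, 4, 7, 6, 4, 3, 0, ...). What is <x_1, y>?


x_1 = e_1 is the standard basis vector with 1 in position 1.
<x_1, y> = y_1 = 2
As n -> infinity, <x_n, y> -> 0, confirming weak convergence of (x_n) to 0.

2


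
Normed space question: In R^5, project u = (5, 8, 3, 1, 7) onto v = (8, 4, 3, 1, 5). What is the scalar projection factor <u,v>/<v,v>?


Computing <u,v> = 5*8 + 8*4 + 3*3 + 1*1 + 7*5 = 117
Computing <v,v> = 8^2 + 4^2 + 3^2 + 1^2 + 5^2 = 115
Projection coefficient = 117/115 = 1.0174

1.0174


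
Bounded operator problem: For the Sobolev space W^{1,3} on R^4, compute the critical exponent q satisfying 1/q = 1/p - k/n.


Using the Sobolev embedding formula: 1/q = 1/p - k/n
1/q = 1/3 - 1/4 = 1/12
q = 1/(1/12) = 12

12.0000


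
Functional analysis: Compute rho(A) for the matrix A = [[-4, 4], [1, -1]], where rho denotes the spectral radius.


For a 2x2 matrix, eigenvalues satisfy lambda^2 - (trace)*lambda + det = 0
trace = -4 + -1 = -5
det = -4*-1 - 4*1 = 0
discriminant = (-5)^2 - 4*(0) = 25
spectral radius = max |eigenvalue| = 5.0000

5.0000


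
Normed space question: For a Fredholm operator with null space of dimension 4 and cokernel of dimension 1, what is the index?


The Fredholm index is defined as ind(T) = dim(ker T) - dim(coker T)
= 4 - 1
= 3

3


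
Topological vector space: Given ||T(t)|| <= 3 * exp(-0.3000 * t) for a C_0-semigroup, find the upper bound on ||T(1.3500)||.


||T(1.3500)|| <= 3 * exp(-0.3000 * 1.3500)
= 3 * exp(-0.4050)
= 3 * 0.6670
= 2.0009

2.0009


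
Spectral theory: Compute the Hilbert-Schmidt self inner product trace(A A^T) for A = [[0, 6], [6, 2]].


trace(A * A^T) = sum of squares of all entries
= 0^2 + 6^2 + 6^2 + 2^2
= 0 + 36 + 36 + 4
= 76

76


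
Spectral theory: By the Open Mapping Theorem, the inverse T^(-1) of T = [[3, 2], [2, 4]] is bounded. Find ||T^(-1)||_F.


det(T) = 3*4 - 2*2 = 8
T^(-1) = (1/8) * [[4, -2], [-2, 3]] = [[0.5000, -0.2500], [-0.2500, 0.3750]]
||T^(-1)||_F^2 = 0.5000^2 + (-0.2500)^2 + (-0.2500)^2 + 0.3750^2 = 0.5156
||T^(-1)||_F = sqrt(0.5156) = 0.7181

0.7181


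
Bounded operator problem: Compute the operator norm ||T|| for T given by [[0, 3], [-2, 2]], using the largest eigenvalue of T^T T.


A^T A = [[4, -4], [-4, 13]]
trace(A^T A) = 17, det(A^T A) = 36
discriminant = 17^2 - 4*36 = 145
Largest eigenvalue of A^T A = (trace + sqrt(disc))/2 = 14.5208
||T|| = sqrt(14.5208) = 3.8106

3.8106


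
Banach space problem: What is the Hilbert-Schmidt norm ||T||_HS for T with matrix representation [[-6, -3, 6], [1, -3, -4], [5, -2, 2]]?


The Hilbert-Schmidt norm is sqrt(sum of squares of all entries).
Sum of squares = (-6)^2 + (-3)^2 + 6^2 + 1^2 + (-3)^2 + (-4)^2 + 5^2 + (-2)^2 + 2^2
= 36 + 9 + 36 + 1 + 9 + 16 + 25 + 4 + 4 = 140
||T||_HS = sqrt(140) = 11.8322

11.8322


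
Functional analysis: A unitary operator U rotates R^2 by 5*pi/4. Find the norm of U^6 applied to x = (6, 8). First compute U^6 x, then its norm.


U is a rotation by theta = 5*pi/4
U^6 = rotation by 6*theta = 30*pi/4 = 6*pi/4 (mod 2*pi)
cos(6*pi/4) = 0.0000, sin(6*pi/4) = -1.0000
U^6 x = (0.0000 * 6 - -1.0000 * 8, -1.0000 * 6 + 0.0000 * 8)
= (8.0000, -6.0000)
||U^6 x|| = sqrt(8.0000^2 + (-6.0000)^2) = sqrt(100.0000) = 10.0000

10.0000


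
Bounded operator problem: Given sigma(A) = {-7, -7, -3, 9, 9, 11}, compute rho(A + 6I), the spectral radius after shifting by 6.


Spectrum of A + 6I = {-1, -1, 3, 15, 15, 17}
Spectral radius = max |lambda| over the shifted spectrum
= max(1, 1, 3, 15, 15, 17) = 17

17


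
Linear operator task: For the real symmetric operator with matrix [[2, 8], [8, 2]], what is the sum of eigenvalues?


For a self-adjoint (symmetric) matrix, the eigenvalues are real.
The sum of eigenvalues equals the trace of the matrix.
trace = 2 + 2 = 4

4


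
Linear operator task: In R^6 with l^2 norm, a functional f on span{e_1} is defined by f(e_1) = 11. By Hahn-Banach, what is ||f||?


The norm of f is given by ||f|| = sup_{||x||=1} |f(x)|.
On span{e_1}, ||e_1|| = 1, so ||f|| = |f(e_1)| / ||e_1||
= |11| / 1 = 11.0000

11.0000


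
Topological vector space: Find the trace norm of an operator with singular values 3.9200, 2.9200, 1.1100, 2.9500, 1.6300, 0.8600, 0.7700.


The nuclear norm is the sum of all singular values.
||T||_1 = 3.9200 + 2.9200 + 1.1100 + 2.9500 + 1.6300 + 0.8600 + 0.7700
= 14.1600

14.1600


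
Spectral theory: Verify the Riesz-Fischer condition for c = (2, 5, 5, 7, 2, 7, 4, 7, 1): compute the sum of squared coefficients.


sum |c_n|^2 = 2^2 + 5^2 + 5^2 + 7^2 + 2^2 + 7^2 + 4^2 + 7^2 + 1^2
= 4 + 25 + 25 + 49 + 4 + 49 + 16 + 49 + 1
= 222

222


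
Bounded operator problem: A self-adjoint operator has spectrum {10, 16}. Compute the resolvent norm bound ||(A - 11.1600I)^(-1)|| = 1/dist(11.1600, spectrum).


dist(11.1600, {10, 16}) = min(|11.1600 - 10|, |11.1600 - 16|)
= min(1.1600, 4.8400) = 1.1600
Resolvent bound = 1/1.1600 = 0.8621

0.8621


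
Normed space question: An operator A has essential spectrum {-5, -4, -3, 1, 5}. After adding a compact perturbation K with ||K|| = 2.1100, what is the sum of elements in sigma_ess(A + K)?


By Weyl's theorem, the essential spectrum is invariant under compact perturbations.
sigma_ess(A + K) = sigma_ess(A) = {-5, -4, -3, 1, 5}
Sum = -5 + -4 + -3 + 1 + 5 = -6

-6


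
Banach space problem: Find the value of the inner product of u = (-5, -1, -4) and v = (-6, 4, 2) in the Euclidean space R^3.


Computing the standard inner product <u, v> = sum u_i * v_i
= -5*-6 + -1*4 + -4*2
= 30 + -4 + -8
= 18

18


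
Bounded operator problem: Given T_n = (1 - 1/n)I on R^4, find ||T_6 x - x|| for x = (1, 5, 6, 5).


T_6 x - x = (1 - 1/6)x - x = -x/6
||x|| = sqrt(87) = 9.3274
||T_6 x - x|| = ||x||/6 = 9.3274/6 = 1.5546

1.5546


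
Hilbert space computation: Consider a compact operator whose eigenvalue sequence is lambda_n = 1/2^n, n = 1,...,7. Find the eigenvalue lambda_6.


The eigenvalue formula gives lambda_6 = 1/2^6
= 1/64
= 0.0156

0.0156


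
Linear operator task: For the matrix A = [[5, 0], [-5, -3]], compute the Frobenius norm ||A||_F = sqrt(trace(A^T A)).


||A||_F^2 = sum a_ij^2
= 5^2 + 0^2 + (-5)^2 + (-3)^2
= 25 + 0 + 25 + 9 = 59
||A||_F = sqrt(59) = 7.6811

7.6811


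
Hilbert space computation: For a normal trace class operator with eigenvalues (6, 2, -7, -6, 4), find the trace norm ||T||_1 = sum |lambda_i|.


For a normal operator, singular values equal |eigenvalues|.
Trace norm = sum |lambda_i| = 6 + 2 + 7 + 6 + 4
= 25

25


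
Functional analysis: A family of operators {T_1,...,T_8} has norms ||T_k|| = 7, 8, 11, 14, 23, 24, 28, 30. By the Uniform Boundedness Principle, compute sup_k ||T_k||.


By the Uniform Boundedness Principle, the supremum of norms is finite.
sup_k ||T_k|| = max(7, 8, 11, 14, 23, 24, 28, 30) = 30

30


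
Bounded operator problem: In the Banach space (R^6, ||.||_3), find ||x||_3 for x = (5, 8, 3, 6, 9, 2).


The l^3 norm = (sum |x_i|^3)^(1/3)
Sum of 3th powers = 125 + 512 + 27 + 216 + 729 + 8 = 1617
||x||_3 = (1617)^(1/3) = 11.7373

11.7373


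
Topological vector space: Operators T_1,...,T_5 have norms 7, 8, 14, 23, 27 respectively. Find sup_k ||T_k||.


By the Uniform Boundedness Principle, the supremum of norms is finite.
sup_k ||T_k|| = max(7, 8, 14, 23, 27) = 27

27


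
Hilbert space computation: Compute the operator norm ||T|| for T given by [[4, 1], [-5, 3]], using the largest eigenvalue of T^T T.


A^T A = [[41, -11], [-11, 10]]
trace(A^T A) = 51, det(A^T A) = 289
discriminant = 51^2 - 4*289 = 1445
Largest eigenvalue of A^T A = (trace + sqrt(disc))/2 = 44.5066
||T|| = sqrt(44.5066) = 6.6713

6.6713


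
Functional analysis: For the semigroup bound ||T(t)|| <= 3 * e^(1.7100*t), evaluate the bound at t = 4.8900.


||T(4.8900)|| <= 3 * exp(1.7100 * 4.8900)
= 3 * exp(8.3619)
= 3 * 4280.8206
= 12842.4618

12842.4618


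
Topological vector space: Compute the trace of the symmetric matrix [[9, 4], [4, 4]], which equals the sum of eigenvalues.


For a self-adjoint (symmetric) matrix, the eigenvalues are real.
The sum of eigenvalues equals the trace of the matrix.
trace = 9 + 4 = 13

13


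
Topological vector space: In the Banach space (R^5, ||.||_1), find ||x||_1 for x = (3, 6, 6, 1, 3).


The l^1 norm equals the sum of absolute values of all components.
||x||_1 = 3 + 6 + 6 + 1 + 3
= 19

19.0000


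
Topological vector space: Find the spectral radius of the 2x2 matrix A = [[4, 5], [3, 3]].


For a 2x2 matrix, eigenvalues satisfy lambda^2 - (trace)*lambda + det = 0
trace = 4 + 3 = 7
det = 4*3 - 5*3 = -3
discriminant = 7^2 - 4*(-3) = 61
spectral radius = max |eigenvalue| = 7.4051

7.4051


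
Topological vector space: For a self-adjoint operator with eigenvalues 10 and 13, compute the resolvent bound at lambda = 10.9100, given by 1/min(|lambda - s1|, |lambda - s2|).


dist(10.9100, {10, 13}) = min(|10.9100 - 10|, |10.9100 - 13|)
= min(0.9100, 2.0900) = 0.9100
Resolvent bound = 1/0.9100 = 1.0989

1.0989


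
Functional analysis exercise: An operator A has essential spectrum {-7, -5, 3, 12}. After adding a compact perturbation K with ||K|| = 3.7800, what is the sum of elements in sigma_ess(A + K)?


By Weyl's theorem, the essential spectrum is invariant under compact perturbations.
sigma_ess(A + K) = sigma_ess(A) = {-7, -5, 3, 12}
Sum = -7 + -5 + 3 + 12 = 3

3


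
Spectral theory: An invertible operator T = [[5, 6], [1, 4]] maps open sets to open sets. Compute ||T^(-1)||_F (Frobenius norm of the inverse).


det(T) = 5*4 - 6*1 = 14
T^(-1) = (1/14) * [[4, -6], [-1, 5]] = [[0.2857, -0.4286], [-0.0714, 0.3571]]
||T^(-1)||_F^2 = 0.2857^2 + (-0.4286)^2 + (-0.0714)^2 + 0.3571^2 = 0.3980
||T^(-1)||_F = sqrt(0.3980) = 0.6308

0.6308


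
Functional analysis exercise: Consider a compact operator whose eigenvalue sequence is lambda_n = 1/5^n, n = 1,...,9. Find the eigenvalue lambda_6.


The eigenvalue formula gives lambda_6 = 1/5^6
= 1/15625
= 6.4000e-05

6.4000e-05


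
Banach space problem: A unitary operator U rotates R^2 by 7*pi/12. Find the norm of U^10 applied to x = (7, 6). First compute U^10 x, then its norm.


U is a rotation by theta = 7*pi/12
U^10 = rotation by 10*theta = 70*pi/12 = 22*pi/12 (mod 2*pi)
cos(22*pi/12) = 0.8660, sin(22*pi/12) = -0.5000
U^10 x = (0.8660 * 7 - -0.5000 * 6, -0.5000 * 7 + 0.8660 * 6)
= (9.0622, 1.6962)
||U^10 x|| = sqrt(9.0622^2 + 1.6962^2) = sqrt(85.0000) = 9.2195

9.2195


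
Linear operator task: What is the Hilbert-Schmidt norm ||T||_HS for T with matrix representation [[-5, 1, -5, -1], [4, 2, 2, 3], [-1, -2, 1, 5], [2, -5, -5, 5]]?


The Hilbert-Schmidt norm is sqrt(sum of squares of all entries).
Sum of squares = (-5)^2 + 1^2 + (-5)^2 + (-1)^2 + 4^2 + 2^2 + 2^2 + 3^2 + (-1)^2 + (-2)^2 + 1^2 + 5^2 + 2^2 + (-5)^2 + (-5)^2 + 5^2
= 25 + 1 + 25 + 1 + 16 + 4 + 4 + 9 + 1 + 4 + 1 + 25 + 4 + 25 + 25 + 25 = 195
||T||_HS = sqrt(195) = 13.9642

13.9642


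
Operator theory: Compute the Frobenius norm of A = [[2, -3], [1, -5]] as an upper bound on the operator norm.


||A||_F^2 = sum a_ij^2
= 2^2 + (-3)^2 + 1^2 + (-5)^2
= 4 + 9 + 1 + 25 = 39
||A||_F = sqrt(39) = 6.2450

6.2450


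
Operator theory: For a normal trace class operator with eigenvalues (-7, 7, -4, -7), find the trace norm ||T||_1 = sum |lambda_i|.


For a normal operator, singular values equal |eigenvalues|.
Trace norm = sum |lambda_i| = 7 + 7 + 4 + 7
= 25

25


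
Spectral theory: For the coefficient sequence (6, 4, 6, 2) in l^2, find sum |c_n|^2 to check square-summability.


sum |c_n|^2 = 6^2 + 4^2 + 6^2 + 2^2
= 36 + 16 + 36 + 4
= 92

92


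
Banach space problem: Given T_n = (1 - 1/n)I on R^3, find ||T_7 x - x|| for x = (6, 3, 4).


T_7 x - x = (1 - 1/7)x - x = -x/7
||x|| = sqrt(61) = 7.8102
||T_7 x - x|| = ||x||/7 = 7.8102/7 = 1.1157

1.1157


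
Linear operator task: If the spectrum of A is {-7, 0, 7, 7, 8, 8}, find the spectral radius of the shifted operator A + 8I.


Spectrum of A + 8I = {1, 8, 15, 15, 16, 16}
Spectral radius = max |lambda| over the shifted spectrum
= max(1, 8, 15, 15, 16, 16) = 16

16


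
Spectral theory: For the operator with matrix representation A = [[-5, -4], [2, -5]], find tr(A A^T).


trace(A * A^T) = sum of squares of all entries
= (-5)^2 + (-4)^2 + 2^2 + (-5)^2
= 25 + 16 + 4 + 25
= 70

70


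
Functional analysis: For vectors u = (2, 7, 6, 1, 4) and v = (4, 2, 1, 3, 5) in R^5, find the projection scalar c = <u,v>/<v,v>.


Computing <u,v> = 2*4 + 7*2 + 6*1 + 1*3 + 4*5 = 51
Computing <v,v> = 4^2 + 2^2 + 1^2 + 3^2 + 5^2 = 55
Projection coefficient = 51/55 = 0.9273

0.9273


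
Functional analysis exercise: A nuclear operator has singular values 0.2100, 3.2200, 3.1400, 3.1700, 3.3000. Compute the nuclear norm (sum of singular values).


The nuclear norm is the sum of all singular values.
||T||_1 = 0.2100 + 3.2200 + 3.1400 + 3.1700 + 3.3000
= 13.0400

13.0400


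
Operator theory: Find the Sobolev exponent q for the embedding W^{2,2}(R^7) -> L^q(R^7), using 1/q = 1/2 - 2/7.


Using the Sobolev embedding formula: 1/q = 1/p - k/n
1/q = 1/2 - 2/7 = 3/14
q = 1/(3/14) = 14/3 = 4.6667

4.6667


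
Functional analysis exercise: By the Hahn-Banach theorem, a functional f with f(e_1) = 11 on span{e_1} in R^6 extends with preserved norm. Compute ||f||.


The norm of f is given by ||f|| = sup_{||x||=1} |f(x)|.
On span{e_1}, ||e_1|| = 1, so ||f|| = |f(e_1)| / ||e_1||
= |11| / 1 = 11.0000

11.0000


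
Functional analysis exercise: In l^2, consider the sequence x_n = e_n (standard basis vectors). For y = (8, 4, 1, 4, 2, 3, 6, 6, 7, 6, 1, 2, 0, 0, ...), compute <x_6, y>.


x_6 = e_6 is the standard basis vector with 1 in position 6.
<x_6, y> = y_6 = 3
As n -> infinity, <x_n, y> -> 0, confirming weak convergence of (x_n) to 0.

3


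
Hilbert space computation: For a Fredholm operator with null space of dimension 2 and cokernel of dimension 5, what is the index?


The Fredholm index is defined as ind(T) = dim(ker T) - dim(coker T)
= 2 - 5
= -3

-3


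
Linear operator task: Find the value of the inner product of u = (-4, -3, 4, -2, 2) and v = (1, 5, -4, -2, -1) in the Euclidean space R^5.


Computing the standard inner product <u, v> = sum u_i * v_i
= -4*1 + -3*5 + 4*-4 + -2*-2 + 2*-1
= -4 + -15 + -16 + 4 + -2
= -33

-33


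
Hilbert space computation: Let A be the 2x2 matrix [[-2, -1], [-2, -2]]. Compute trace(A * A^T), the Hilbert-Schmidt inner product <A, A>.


trace(A * A^T) = sum of squares of all entries
= (-2)^2 + (-1)^2 + (-2)^2 + (-2)^2
= 4 + 1 + 4 + 4
= 13

13


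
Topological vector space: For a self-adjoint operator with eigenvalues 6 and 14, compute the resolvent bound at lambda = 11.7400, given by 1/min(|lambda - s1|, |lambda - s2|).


dist(11.7400, {6, 14}) = min(|11.7400 - 6|, |11.7400 - 14|)
= min(5.7400, 2.2600) = 2.2600
Resolvent bound = 1/2.2600 = 0.4425

0.4425


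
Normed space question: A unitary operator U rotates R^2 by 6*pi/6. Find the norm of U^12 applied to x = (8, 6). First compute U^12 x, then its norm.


U is a rotation by theta = 6*pi/6
U^12 = rotation by 12*theta = 72*pi/6 = 0*pi/6 (mod 2*pi)
cos(0*pi/6) = 1.0000, sin(0*pi/6) = 0.0000
U^12 x = (1.0000 * 8 - 0.0000 * 6, 0.0000 * 8 + 1.0000 * 6)
= (8.0000, 6.0000)
||U^12 x|| = sqrt(8.0000^2 + 6.0000^2) = sqrt(100.0000) = 10.0000

10.0000


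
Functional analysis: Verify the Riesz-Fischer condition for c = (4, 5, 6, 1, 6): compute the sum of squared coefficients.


sum |c_n|^2 = 4^2 + 5^2 + 6^2 + 1^2 + 6^2
= 16 + 25 + 36 + 1 + 36
= 114

114


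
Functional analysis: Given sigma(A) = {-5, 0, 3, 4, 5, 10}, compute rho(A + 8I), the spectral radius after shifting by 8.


Spectrum of A + 8I = {3, 8, 11, 12, 13, 18}
Spectral radius = max |lambda| over the shifted spectrum
= max(3, 8, 11, 12, 13, 18) = 18

18


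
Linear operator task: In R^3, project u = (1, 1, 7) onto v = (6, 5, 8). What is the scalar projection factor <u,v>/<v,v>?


Computing <u,v> = 1*6 + 1*5 + 7*8 = 67
Computing <v,v> = 6^2 + 5^2 + 8^2 = 125
Projection coefficient = 67/125 = 0.5360

0.5360


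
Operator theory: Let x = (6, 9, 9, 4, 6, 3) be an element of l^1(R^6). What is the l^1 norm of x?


The l^1 norm equals the sum of absolute values of all components.
||x||_1 = 6 + 9 + 9 + 4 + 6 + 3
= 37

37.0000


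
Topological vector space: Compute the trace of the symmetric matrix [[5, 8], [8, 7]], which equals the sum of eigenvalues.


For a self-adjoint (symmetric) matrix, the eigenvalues are real.
The sum of eigenvalues equals the trace of the matrix.
trace = 5 + 7 = 12

12


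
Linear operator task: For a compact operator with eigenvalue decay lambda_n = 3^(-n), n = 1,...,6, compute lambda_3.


The eigenvalue formula gives lambda_3 = 1/3^3
= 1/27
= 0.0370

0.0370


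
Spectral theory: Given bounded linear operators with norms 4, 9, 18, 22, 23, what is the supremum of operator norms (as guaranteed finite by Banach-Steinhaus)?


By the Uniform Boundedness Principle, the supremum of norms is finite.
sup_k ||T_k|| = max(4, 9, 18, 22, 23) = 23

23


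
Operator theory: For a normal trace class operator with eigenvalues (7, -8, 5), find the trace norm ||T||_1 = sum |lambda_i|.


For a normal operator, singular values equal |eigenvalues|.
Trace norm = sum |lambda_i| = 7 + 8 + 5
= 20

20


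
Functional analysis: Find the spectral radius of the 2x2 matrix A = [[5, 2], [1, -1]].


For a 2x2 matrix, eigenvalues satisfy lambda^2 - (trace)*lambda + det = 0
trace = 5 + -1 = 4
det = 5*-1 - 2*1 = -7
discriminant = 4^2 - 4*(-7) = 44
spectral radius = max |eigenvalue| = 5.3166

5.3166


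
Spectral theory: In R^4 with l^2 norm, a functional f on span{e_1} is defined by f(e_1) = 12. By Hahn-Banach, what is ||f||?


The norm of f is given by ||f|| = sup_{||x||=1} |f(x)|.
On span{e_1}, ||e_1|| = 1, so ||f|| = |f(e_1)| / ||e_1||
= |12| / 1 = 12.0000

12.0000


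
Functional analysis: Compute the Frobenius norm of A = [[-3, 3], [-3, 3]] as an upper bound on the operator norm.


||A||_F^2 = sum a_ij^2
= (-3)^2 + 3^2 + (-3)^2 + 3^2
= 9 + 9 + 9 + 9 = 36
||A||_F = sqrt(36) = 6.0000

6.0000


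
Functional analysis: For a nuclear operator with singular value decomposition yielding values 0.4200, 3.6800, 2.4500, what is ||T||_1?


The nuclear norm is the sum of all singular values.
||T||_1 = 0.4200 + 3.6800 + 2.4500
= 6.5500

6.5500


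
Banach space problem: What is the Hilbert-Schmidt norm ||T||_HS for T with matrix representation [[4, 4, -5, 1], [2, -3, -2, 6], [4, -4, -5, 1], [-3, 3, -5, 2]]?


The Hilbert-Schmidt norm is sqrt(sum of squares of all entries).
Sum of squares = 4^2 + 4^2 + (-5)^2 + 1^2 + 2^2 + (-3)^2 + (-2)^2 + 6^2 + 4^2 + (-4)^2 + (-5)^2 + 1^2 + (-3)^2 + 3^2 + (-5)^2 + 2^2
= 16 + 16 + 25 + 1 + 4 + 9 + 4 + 36 + 16 + 16 + 25 + 1 + 9 + 9 + 25 + 4 = 216
||T||_HS = sqrt(216) = 14.6969

14.6969


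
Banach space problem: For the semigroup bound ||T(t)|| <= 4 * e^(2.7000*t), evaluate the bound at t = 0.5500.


||T(0.5500)|| <= 4 * exp(2.7000 * 0.5500)
= 4 * exp(1.4850)
= 4 * 4.4150
= 17.6599

17.6599


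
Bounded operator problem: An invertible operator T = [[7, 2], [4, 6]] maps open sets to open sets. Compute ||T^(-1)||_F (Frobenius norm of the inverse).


det(T) = 7*6 - 2*4 = 34
T^(-1) = (1/34) * [[6, -2], [-4, 7]] = [[0.1765, -0.0588], [-0.1176, 0.2059]]
||T^(-1)||_F^2 = 0.1765^2 + (-0.0588)^2 + (-0.1176)^2 + 0.2059^2 = 0.0908
||T^(-1)||_F = sqrt(0.0908) = 0.3014

0.3014


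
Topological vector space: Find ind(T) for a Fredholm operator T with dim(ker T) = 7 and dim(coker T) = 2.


The Fredholm index is defined as ind(T) = dim(ker T) - dim(coker T)
= 7 - 2
= 5

5


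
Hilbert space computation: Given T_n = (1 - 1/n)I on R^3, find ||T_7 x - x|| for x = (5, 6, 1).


T_7 x - x = (1 - 1/7)x - x = -x/7
||x|| = sqrt(62) = 7.8740
||T_7 x - x|| = ||x||/7 = 7.8740/7 = 1.1249

1.1249


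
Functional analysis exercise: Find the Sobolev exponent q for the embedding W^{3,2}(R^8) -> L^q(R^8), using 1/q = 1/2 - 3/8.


Using the Sobolev embedding formula: 1/q = 1/p - k/n
1/q = 1/2 - 3/8 = 1/8
q = 1/(1/8) = 8

8.0000


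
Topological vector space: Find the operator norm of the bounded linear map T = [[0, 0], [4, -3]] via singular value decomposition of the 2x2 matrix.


A^T A = [[16, -12], [-12, 9]]
trace(A^T A) = 25, det(A^T A) = 0
discriminant = 25^2 - 4*0 = 625
Largest eigenvalue of A^T A = (trace + sqrt(disc))/2 = 25.0000
||T|| = sqrt(25.0000) = 5.0000

5.0000


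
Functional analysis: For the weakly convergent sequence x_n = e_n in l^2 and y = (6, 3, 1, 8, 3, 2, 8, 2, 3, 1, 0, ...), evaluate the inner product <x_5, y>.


x_5 = e_5 is the standard basis vector with 1 in position 5.
<x_5, y> = y_5 = 3
As n -> infinity, <x_n, y> -> 0, confirming weak convergence of (x_n) to 0.

3


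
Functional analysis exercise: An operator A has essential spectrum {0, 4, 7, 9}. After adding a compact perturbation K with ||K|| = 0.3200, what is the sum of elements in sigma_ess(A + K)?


By Weyl's theorem, the essential spectrum is invariant under compact perturbations.
sigma_ess(A + K) = sigma_ess(A) = {0, 4, 7, 9}
Sum = 0 + 4 + 7 + 9 = 20

20


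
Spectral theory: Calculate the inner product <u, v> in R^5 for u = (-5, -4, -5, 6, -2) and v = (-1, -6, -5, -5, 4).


Computing the standard inner product <u, v> = sum u_i * v_i
= -5*-1 + -4*-6 + -5*-5 + 6*-5 + -2*4
= 5 + 24 + 25 + -30 + -8
= 16

16


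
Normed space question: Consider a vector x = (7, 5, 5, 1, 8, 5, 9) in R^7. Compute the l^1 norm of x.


The l^1 norm equals the sum of absolute values of all components.
||x||_1 = 7 + 5 + 5 + 1 + 8 + 5 + 9
= 40

40.0000


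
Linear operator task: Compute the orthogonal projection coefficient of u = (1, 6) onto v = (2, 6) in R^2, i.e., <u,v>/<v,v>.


Computing <u,v> = 1*2 + 6*6 = 38
Computing <v,v> = 2^2 + 6^2 = 40
Projection coefficient = 38/40 = 0.9500

0.9500


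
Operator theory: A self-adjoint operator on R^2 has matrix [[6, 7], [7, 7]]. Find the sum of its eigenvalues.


For a self-adjoint (symmetric) matrix, the eigenvalues are real.
The sum of eigenvalues equals the trace of the matrix.
trace = 6 + 7 = 13

13


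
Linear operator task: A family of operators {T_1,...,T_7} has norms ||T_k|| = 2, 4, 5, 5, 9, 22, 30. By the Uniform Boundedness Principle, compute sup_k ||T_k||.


By the Uniform Boundedness Principle, the supremum of norms is finite.
sup_k ||T_k|| = max(2, 4, 5, 5, 9, 22, 30) = 30

30


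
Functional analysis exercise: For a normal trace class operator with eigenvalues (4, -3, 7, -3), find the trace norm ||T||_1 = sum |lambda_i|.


For a normal operator, singular values equal |eigenvalues|.
Trace norm = sum |lambda_i| = 4 + 3 + 7 + 3
= 17

17


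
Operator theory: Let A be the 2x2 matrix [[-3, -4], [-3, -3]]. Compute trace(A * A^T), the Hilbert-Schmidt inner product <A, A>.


trace(A * A^T) = sum of squares of all entries
= (-3)^2 + (-4)^2 + (-3)^2 + (-3)^2
= 9 + 16 + 9 + 9
= 43

43


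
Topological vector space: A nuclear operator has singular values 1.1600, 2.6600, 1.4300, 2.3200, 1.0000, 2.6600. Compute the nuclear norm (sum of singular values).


The nuclear norm is the sum of all singular values.
||T||_1 = 1.1600 + 2.6600 + 1.4300 + 2.3200 + 1.0000 + 2.6600
= 11.2300

11.2300


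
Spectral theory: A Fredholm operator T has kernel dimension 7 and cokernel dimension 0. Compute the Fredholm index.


The Fredholm index is defined as ind(T) = dim(ker T) - dim(coker T)
= 7 - 0
= 7

7


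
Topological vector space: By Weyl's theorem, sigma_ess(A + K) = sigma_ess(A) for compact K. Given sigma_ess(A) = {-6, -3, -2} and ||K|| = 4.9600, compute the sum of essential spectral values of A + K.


By Weyl's theorem, the essential spectrum is invariant under compact perturbations.
sigma_ess(A + K) = sigma_ess(A) = {-6, -3, -2}
Sum = -6 + -3 + -2 = -11

-11


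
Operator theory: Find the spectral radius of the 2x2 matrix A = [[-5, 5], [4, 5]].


For a 2x2 matrix, eigenvalues satisfy lambda^2 - (trace)*lambda + det = 0
trace = -5 + 5 = 0
det = -5*5 - 5*4 = -45
discriminant = 0^2 - 4*(-45) = 180
spectral radius = max |eigenvalue| = 6.7082

6.7082


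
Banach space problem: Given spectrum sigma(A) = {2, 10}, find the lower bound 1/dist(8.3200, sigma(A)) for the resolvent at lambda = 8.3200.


dist(8.3200, {2, 10}) = min(|8.3200 - 2|, |8.3200 - 10|)
= min(6.3200, 1.6800) = 1.6800
Resolvent bound = 1/1.6800 = 0.5952

0.5952


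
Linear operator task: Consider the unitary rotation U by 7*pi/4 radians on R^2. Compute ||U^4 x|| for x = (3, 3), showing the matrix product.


U is a rotation by theta = 7*pi/4
U^4 = rotation by 4*theta = 28*pi/4 = 4*pi/4 (mod 2*pi)
cos(4*pi/4) = -1.0000, sin(4*pi/4) = 0.0000
U^4 x = (-1.0000 * 3 - 0.0000 * 3, 0.0000 * 3 + -1.0000 * 3)
= (-3.0000, -3.0000)
||U^4 x|| = sqrt((-3.0000)^2 + (-3.0000)^2) = sqrt(18.0000) = 4.2426

4.2426


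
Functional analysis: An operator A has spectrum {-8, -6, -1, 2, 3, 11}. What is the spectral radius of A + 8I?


Spectrum of A + 8I = {0, 2, 7, 10, 11, 19}
Spectral radius = max |lambda| over the shifted spectrum
= max(0, 2, 7, 10, 11, 19) = 19

19


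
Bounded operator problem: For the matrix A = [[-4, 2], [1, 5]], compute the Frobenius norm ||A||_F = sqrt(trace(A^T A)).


||A||_F^2 = sum a_ij^2
= (-4)^2 + 2^2 + 1^2 + 5^2
= 16 + 4 + 1 + 25 = 46
||A||_F = sqrt(46) = 6.7823

6.7823


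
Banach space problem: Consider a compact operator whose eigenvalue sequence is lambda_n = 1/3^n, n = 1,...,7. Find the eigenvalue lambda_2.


The eigenvalue formula gives lambda_2 = 1/3^2
= 1/9
= 0.1111

0.1111


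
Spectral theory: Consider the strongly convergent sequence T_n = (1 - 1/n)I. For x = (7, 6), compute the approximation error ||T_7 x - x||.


T_7 x - x = (1 - 1/7)x - x = -x/7
||x|| = sqrt(85) = 9.2195
||T_7 x - x|| = ||x||/7 = 9.2195/7 = 1.3171

1.3171


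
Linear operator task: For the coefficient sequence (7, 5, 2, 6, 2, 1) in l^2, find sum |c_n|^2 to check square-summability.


sum |c_n|^2 = 7^2 + 5^2 + 2^2 + 6^2 + 2^2 + 1^2
= 49 + 25 + 4 + 36 + 4 + 1
= 119

119


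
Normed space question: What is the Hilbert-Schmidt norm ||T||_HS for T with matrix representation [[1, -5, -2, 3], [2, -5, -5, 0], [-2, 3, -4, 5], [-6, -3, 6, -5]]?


The Hilbert-Schmidt norm is sqrt(sum of squares of all entries).
Sum of squares = 1^2 + (-5)^2 + (-2)^2 + 3^2 + 2^2 + (-5)^2 + (-5)^2 + 0^2 + (-2)^2 + 3^2 + (-4)^2 + 5^2 + (-6)^2 + (-3)^2 + 6^2 + (-5)^2
= 1 + 25 + 4 + 9 + 4 + 25 + 25 + 0 + 4 + 9 + 16 + 25 + 36 + 9 + 36 + 25 = 253
||T||_HS = sqrt(253) = 15.9060

15.9060
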